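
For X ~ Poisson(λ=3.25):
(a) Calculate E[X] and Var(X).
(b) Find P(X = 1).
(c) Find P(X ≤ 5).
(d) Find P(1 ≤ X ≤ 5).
(a) E[X] = 3.2500, Var(X) = 3.2500
(b) P(X = 1) = 0.126016
(c) P(X ≤ 5) = 0.888813
(d) P(1 ≤ X ≤ 5) = 0.850039

We have X ~ Poisson(λ=3.25).

(a) Moments:
E[X] = 3.2500
Var(X) = 3.2500
σ = √Var(X) = 1.8028

(b) Point probability using PMF:
P(X = 1) = 0.126016

(c) Cumulative probability using CDF:
P(X ≤ 5) = F(5) = 0.888813

(d) Range probability:
P(1 ≤ X ≤ 5) = P(X ≤ 5) - P(X ≤ 0)
                   = F(5) - F(0)
                   = 0.888813 - 0.038774
                   = 0.850039

This means approximately 85.0% of outcomes fall in the interval [1, 5].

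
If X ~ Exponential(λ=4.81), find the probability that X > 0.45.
0.114807

We have X ~ Exponential(λ=4.81).

P(X > 0.45) = 1 - P(X ≤ 0.45)
                = 1 - F(0.45)
                = 1 - 0.885193
                = 0.114807

So there's approximately a 11.5% chance that X exceeds 0.45.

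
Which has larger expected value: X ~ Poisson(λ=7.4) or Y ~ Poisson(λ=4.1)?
X has larger mean (7.4000 > 4.1000)

Compute the expected value for each distribution:

X ~ Poisson(λ=7.4):
E[X] = 7.4000

Y ~ Poisson(λ=4.1):
E[Y] = 4.1000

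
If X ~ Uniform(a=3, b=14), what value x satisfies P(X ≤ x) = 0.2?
5.2000

We have X ~ Uniform(a=3, b=14).

We want to find x such that P(X ≤ x) = 0.2.

This is the 20th percentile, which means 20% of values fall below this point.

Using the inverse CDF (quantile function):
x = F⁻¹(0.2) = 5.2000

Verification: P(X ≤ 5.2000) = 0.2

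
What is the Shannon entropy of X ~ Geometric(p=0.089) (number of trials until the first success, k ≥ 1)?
3.3732 nats

We have X ~ Geometric(p=0.089) (number of trials until the first success, k ≥ 1).

The Shannon entropy measures the uncertainty or information content of the distribution.

For a Geometric distribution with p=0.089 (number of trials until the first success, k ≥ 1):
H(X) = 3.3732 nats

(In bits, this would be 4.8666 bits.)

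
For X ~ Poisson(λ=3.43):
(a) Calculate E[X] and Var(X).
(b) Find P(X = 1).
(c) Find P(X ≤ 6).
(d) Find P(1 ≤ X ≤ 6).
(a) E[X] = 3.4300, Var(X) = 3.4300
(b) P(X = 1) = 0.111087
(c) P(X ≤ 6) = 0.939974
(d) P(1 ≤ X ≤ 6) = 0.907587

We have X ~ Poisson(λ=3.43).

(a) Moments:
E[X] = 3.4300
Var(X) = 3.4300
σ = √Var(X) = 1.8520

(b) Point probability using PMF:
P(X = 1) = 0.111087

(c) Cumulative probability using CDF:
P(X ≤ 6) = F(6) = 0.939974

(d) Range probability:
P(1 ≤ X ≤ 6) = P(X ≤ 6) - P(X ≤ 0)
                   = F(6) - F(0)
                   = 0.939974 - 0.032387
                   = 0.907587

This means approximately 90.8% of outcomes fall in the interval [1, 6].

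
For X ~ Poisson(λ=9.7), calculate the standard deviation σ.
3.1145

We have X ~ Poisson(λ=9.7).

For a Poisson distribution with λ=9.7:
σ = √Var(X) = 3.1145

The standard deviation is the square root of the variance.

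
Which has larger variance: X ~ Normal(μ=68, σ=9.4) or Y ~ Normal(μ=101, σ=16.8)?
Y has larger variance (282.2400 > 88.3600)

Compute the variance for each distribution:

X ~ Normal(μ=68, σ=9.4):
Var(X) = 88.3600

Y ~ Normal(μ=101, σ=16.8):
Var(Y) = 282.2400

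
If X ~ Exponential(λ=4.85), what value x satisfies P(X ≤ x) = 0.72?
0.2625

We have X ~ Exponential(λ=4.85).

We want to find x such that P(X ≤ x) = 0.72.

This is the 72nd percentile, which means 72% of values fall below this point.

Using the inverse CDF (quantile function):
x = F⁻¹(0.72) = 0.2625

Verification: P(X ≤ 0.2625) = 0.72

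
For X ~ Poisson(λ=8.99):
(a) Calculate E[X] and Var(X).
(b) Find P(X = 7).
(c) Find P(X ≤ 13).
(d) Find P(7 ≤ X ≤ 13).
(a) E[X] = 8.9900, Var(X) = 8.9900
(b) P(X = 7) = 0.117376
(c) P(X ≤ 13) = 0.926652
(d) P(7 ≤ X ≤ 13) = 0.718959

We have X ~ Poisson(λ=8.99).

(a) Moments:
E[X] = 8.9900
Var(X) = 8.9900
σ = √Var(X) = 2.9983

(b) Point probability using PMF:
P(X = 7) = 0.117376

(c) Cumulative probability using CDF:
P(X ≤ 13) = F(13) = 0.926652

(d) Range probability:
P(7 ≤ X ≤ 13) = P(X ≤ 13) - P(X ≤ 6)
                   = F(13) - F(6)
                   = 0.926652 - 0.207693
                   = 0.718959

This means approximately 71.9% of outcomes fall in the interval [7, 13].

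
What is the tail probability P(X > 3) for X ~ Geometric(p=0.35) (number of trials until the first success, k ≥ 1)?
0.274625

We have X ~ Geometric(p=0.35) (number of trials until the first success, k ≥ 1).

P(X > 3) = 1 - P(X ≤ 3)
                = 1 - F(3)
                = 1 - 0.725375
                = 0.274625

So there's approximately a 27.5% chance that X exceeds 3.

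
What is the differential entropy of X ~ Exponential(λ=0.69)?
1.3711 nats

We have X ~ Exponential(λ=0.69).

The differential entropy measures the uncertainty or information content of the distribution.

For an Exponential distribution with λ=0.69:
h(X) = 1.3711 nats

(In bits, this would be 1.9780 bits.)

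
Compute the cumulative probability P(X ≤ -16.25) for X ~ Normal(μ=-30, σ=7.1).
0.973604

We have X ~ Normal(μ=-30, σ=7.1).

The CDF gives us P(X ≤ k).

Using the CDF:
P(X ≤ -16.25) = 0.973604

This means there's approximately a 97.4% chance that X is at most -16.25.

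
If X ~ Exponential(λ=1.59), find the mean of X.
0.6289

We have X ~ Exponential(λ=1.59).

For an Exponential distribution with λ=1.59:
E[X] = 0.6289

This is the expected (average) value of X.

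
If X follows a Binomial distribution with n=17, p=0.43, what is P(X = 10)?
0.082164

We have X ~ Binomial(n=17, p=0.43).

For a Binomial distribution, the PMF gives us the probability of each outcome.

Using the PMF formula:
P(X = 10) = 0.082164

Rounded to 4 decimal places: 0.0822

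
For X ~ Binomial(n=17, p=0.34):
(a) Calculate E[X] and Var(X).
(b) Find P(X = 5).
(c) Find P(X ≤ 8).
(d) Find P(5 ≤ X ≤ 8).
(a) E[X] = 5.7800, Var(X) = 3.8148
(b) P(X = 5) = 0.192076
(c) P(X ≤ 8) = 0.915500
(d) P(5 ≤ X ≤ 8) = 0.653333

We have X ~ Binomial(n=17, p=0.34).

(a) Moments:
E[X] = 5.7800
Var(X) = 3.8148
σ = √Var(X) = 1.9532

(b) Point probability using PMF:
P(X = 5) = 0.192076

(c) Cumulative probability using CDF:
P(X ≤ 8) = F(8) = 0.915500

(d) Range probability:
P(5 ≤ X ≤ 8) = P(X ≤ 8) - P(X ≤ 4)
                   = F(8) - F(4)
                   = 0.915500 - 0.262167
                   = 0.653333

This means approximately 65.3% of outcomes fall in the interval [5, 8].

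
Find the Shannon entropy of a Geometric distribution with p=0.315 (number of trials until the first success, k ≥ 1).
1.9779 nats

We have X ~ Geometric(p=0.315) (number of trials until the first success, k ≥ 1).

The Shannon entropy measures the uncertainty or information content of the distribution.

For a Geometric distribution with p=0.315 (number of trials until the first success, k ≥ 1):
H(X) = 1.9779 nats

(In bits, this would be 2.8535 bits.)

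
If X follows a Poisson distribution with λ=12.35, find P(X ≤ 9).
0.213150

We have X ~ Poisson(λ=12.35).

The CDF gives us P(X ≤ k).

Using the CDF:
P(X ≤ 9) = 0.213150

This means there's approximately a 21.3% chance that X is at most 9.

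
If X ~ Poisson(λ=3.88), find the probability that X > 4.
0.347733

We have X ~ Poisson(λ=3.88).

P(X > 4) = 1 - P(X ≤ 4)
                = 1 - F(4)
                = 1 - 0.652267
                = 0.347733

So there's approximately a 34.8% chance that X exceeds 4.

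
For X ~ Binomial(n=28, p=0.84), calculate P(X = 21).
0.081672

We have X ~ Binomial(n=28, p=0.84).

For a Binomial distribution, the PMF gives us the probability of each outcome.

Using the PMF formula:
P(X = 21) = 0.081672

Rounded to 4 decimal places: 0.0817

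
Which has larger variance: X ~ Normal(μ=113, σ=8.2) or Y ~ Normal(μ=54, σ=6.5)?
X has larger variance (67.2400 > 42.2500)

Compute the variance for each distribution:

X ~ Normal(μ=113, σ=8.2):
Var(X) = 67.2400

Y ~ Normal(μ=54, σ=6.5):
Var(Y) = 42.2500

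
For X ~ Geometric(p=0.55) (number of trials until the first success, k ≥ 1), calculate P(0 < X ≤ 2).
0.797500

We have X ~ Geometric(p=0.55) (number of trials until the first success, k ≥ 1).

To find P(0 < X ≤ 2), we use:
P(0 < X ≤ 2) = P(X ≤ 2) - P(X ≤ 0)
                 = F(2) - F(0)
                 = 0.797500 - 0.000000
                 = 0.797500

So there's approximately a 79.8% chance that X falls in this range.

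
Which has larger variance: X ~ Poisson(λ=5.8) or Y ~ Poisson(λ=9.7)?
Y has larger variance (9.7000 > 5.8000)

Compute the variance for each distribution:

X ~ Poisson(λ=5.8):
Var(X) = 5.8000

Y ~ Poisson(λ=9.7):
Var(Y) = 9.7000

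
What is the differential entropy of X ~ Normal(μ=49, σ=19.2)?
4.3738 nats

We have X ~ Normal(μ=49, σ=19.2).

The differential entropy measures the uncertainty or information content of the distribution.

For a Normal distribution with μ=49, σ=19.2:
h(X) = 4.3738 nats

(In bits, this would be 6.3101 bits.)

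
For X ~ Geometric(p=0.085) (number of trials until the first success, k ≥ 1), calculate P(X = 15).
0.024508

We have X ~ Geometric(p=0.085) (number of trials until the first success, k ≥ 1).

For a Geometric distribution, the PMF gives us the probability of each outcome.

Using the PMF formula:
P(X = 15) = 0.024508

Rounded to 4 decimal places: 0.0245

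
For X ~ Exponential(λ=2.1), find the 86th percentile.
0.9362

We have X ~ Exponential(λ=2.1).

We want to find x such that P(X ≤ x) = 0.86.

This is the 86th percentile, which means 86% of values fall below this point.

Using the inverse CDF (quantile function):
x = F⁻¹(0.86) = 0.9362

Verification: P(X ≤ 0.9362) = 0.86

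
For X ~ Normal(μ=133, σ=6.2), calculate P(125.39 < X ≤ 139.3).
0.735384

We have X ~ Normal(μ=133, σ=6.2).

To find P(125.39 < X ≤ 139.3), we use:
P(125.39 < X ≤ 139.3) = P(X ≤ 139.3) - P(X ≤ 125.39)
                 = F(139.3) - F(125.39)
                 = 0.845216 - 0.109833
                 = 0.735384

So there's approximately a 73.5% chance that X falls in this range.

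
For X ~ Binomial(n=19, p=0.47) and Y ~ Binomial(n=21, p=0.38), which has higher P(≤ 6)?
Y has higher probability (P(Y ≤ 6) = 0.2568 > P(X ≤ 6) = 0.1316)

Compute P(≤ 6) for each distribution:

X ~ Binomial(n=19, p=0.47):
P(X ≤ 6) = 0.1316

Y ~ Binomial(n=21, p=0.38):
P(Y ≤ 6) = 0.2568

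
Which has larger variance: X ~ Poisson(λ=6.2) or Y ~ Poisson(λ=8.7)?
Y has larger variance (8.7000 > 6.2000)

Compute the variance for each distribution:

X ~ Poisson(λ=6.2):
Var(X) = 6.2000

Y ~ Poisson(λ=8.7):
Var(Y) = 8.7000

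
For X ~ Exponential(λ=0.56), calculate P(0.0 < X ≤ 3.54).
0.862262

We have X ~ Exponential(λ=0.56).

To find P(0.0 < X ≤ 3.54), we use:
P(0.0 < X ≤ 3.54) = P(X ≤ 3.54) - P(X ≤ 0.0)
                 = F(3.54) - F(0.0)
                 = 0.862262 - 0.000000
                 = 0.862262

So there's approximately a 86.2% chance that X falls in this range.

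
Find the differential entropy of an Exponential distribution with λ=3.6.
-0.2809 nats

We have X ~ Exponential(λ=3.6).

The differential entropy measures the uncertainty or information content of the distribution.

For an Exponential distribution with λ=3.6:
h(X) = -0.2809 nats

(In bits, this would be -0.4053 bits.)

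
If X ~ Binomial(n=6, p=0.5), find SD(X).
1.2247

We have X ~ Binomial(n=6, p=0.5).

For a Binomial distribution with n=6, p=0.5:
σ = √Var(X) = 1.2247

The standard deviation is the square root of the variance.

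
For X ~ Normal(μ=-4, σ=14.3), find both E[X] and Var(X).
E[X] = -4.0000, Var(X) = 204.4900

We have X ~ Normal(μ=-4, σ=14.3).

For a Normal distribution with μ=-4, σ=14.3:

Expected value:
E[X] = -4.0000

Variance:
Var(X) = 204.4900

Standard deviation:
σ = √Var(X) = 14.3000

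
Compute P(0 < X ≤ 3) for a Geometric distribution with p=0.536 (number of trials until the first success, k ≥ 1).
0.900103

We have X ~ Geometric(p=0.536) (number of trials until the first success, k ≥ 1).

To find P(0 < X ≤ 3), we use:
P(0 < X ≤ 3) = P(X ≤ 3) - P(X ≤ 0)
                 = F(3) - F(0)
                 = 0.900103 - 0.000000
                 = 0.900103

So there's approximately a 90.0% chance that X falls in this range.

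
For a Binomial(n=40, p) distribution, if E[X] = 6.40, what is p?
p = 0.16

For a Binomial(n, p) distribution:
E[X] = n × p

Given n = 40 and E[X] = 6.40:
6.40 = 40 × p
p = 6.40 / 40 = 0.16

Verification: Binomial(40, 0.16) has E[X] = 6.40 ✓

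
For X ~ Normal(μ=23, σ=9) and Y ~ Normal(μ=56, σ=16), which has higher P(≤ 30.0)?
X has higher probability (P(X ≤ 30.0) = 0.7816 > P(Y ≤ 30.0) = 0.0521)

Compute P(≤ 30.0) for each distribution:

X ~ Normal(μ=23, σ=9):
P(X ≤ 30.0) = 0.7816

Y ~ Normal(μ=56, σ=16):
P(Y ≤ 30.0) = 0.0521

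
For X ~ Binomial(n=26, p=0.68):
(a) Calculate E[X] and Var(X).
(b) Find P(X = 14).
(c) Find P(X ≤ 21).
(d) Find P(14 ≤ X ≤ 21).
(a) E[X] = 17.6800, Var(X) = 5.6576
(b) P(X = 14) = 0.050327
(c) P(X ≤ 21) = 0.951873
(d) P(14 ≤ X ≤ 21) = 0.909184

We have X ~ Binomial(n=26, p=0.68).

(a) Moments:
E[X] = 17.6800
Var(X) = 5.6576
σ = √Var(X) = 2.3786

(b) Point probability using PMF:
P(X = 14) = 0.050327

(c) Cumulative probability using CDF:
P(X ≤ 21) = F(21) = 0.951873

(d) Range probability:
P(14 ≤ X ≤ 21) = P(X ≤ 21) - P(X ≤ 13)
                   = F(21) - F(13)
                   = 0.951873 - 0.042688
                   = 0.909184

This means approximately 90.9% of outcomes fall in the interval [14, 21].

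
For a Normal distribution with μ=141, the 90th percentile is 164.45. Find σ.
σ = 18.2981

For X ~ Normal(μ, σ), the p-th percentile satisfies x = μ + z_p × σ,
where z_p = Φ⁻¹(p) is the standard normal quantile.

Step 1: z_{0.9} = Φ⁻¹(0.9) = 1.2816

Step 2: Solve for σ:
164.45 = 141 + 1.2816 × σ
σ = (164.45 - 141) / 1.2816
σ = 23.45 / 1.2816
σ = 18.2981

Verification: μ + z × σ = 141 + 1.2816 × 18.2981 = 164.45 ✓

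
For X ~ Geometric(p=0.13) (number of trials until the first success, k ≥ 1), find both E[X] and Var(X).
E[X] = 7.6923, Var(X) = 51.4793

We have X ~ Geometric(p=0.13) (number of trials until the first success, k ≥ 1).

For a Geometric distribution with p=0.13 (number of trials until the first success, k ≥ 1):

Expected value:
E[X] = 7.6923

Variance:
Var(X) = 51.4793

Standard deviation:
σ = √Var(X) = 7.1749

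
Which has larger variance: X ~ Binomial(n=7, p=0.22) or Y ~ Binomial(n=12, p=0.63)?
Y has larger variance (2.7972 > 1.2012)

Compute the variance for each distribution:

X ~ Binomial(n=7, p=0.22):
Var(X) = 1.2012

Y ~ Binomial(n=12, p=0.63):
Var(Y) = 2.7972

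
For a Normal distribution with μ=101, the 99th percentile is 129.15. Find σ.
σ = 12.1005

For X ~ Normal(μ, σ), the p-th percentile satisfies x = μ + z_p × σ,
where z_p = Φ⁻¹(p) is the standard normal quantile.

Step 1: z_{0.99} = Φ⁻¹(0.99) = 2.3263

Step 2: Solve for σ:
129.15 = 101 + 2.3263 × σ
σ = (129.15 - 101) / 2.3263
σ = 28.15 / 2.3263
σ = 12.1005

Verification: μ + z × σ = 101 + 2.3263 × 12.1005 = 129.15 ✓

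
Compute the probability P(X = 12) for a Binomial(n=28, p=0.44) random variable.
0.149839

We have X ~ Binomial(n=28, p=0.44).

For a Binomial distribution, the PMF gives us the probability of each outcome.

Using the PMF formula:
P(X = 12) = 0.149839

Rounded to 4 decimal places: 0.1498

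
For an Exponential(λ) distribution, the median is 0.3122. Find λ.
λ = 2.2202

For X ~ Exponential(λ), the CDF is F(x) = 1 - e^(-λx).
The median m satisfies F(m) = 0.5:
1 - e^(-λm) = 0.5
e^(-λm) = 0.5
λm = ln(2)
m = ln(2) / λ

Given m = 0.3122:
λ = ln(2) / 0.3122 = 0.693147 / 0.3122 = 2.2202

Verification: ln(2) / 2.2202 = 0.3122 ✓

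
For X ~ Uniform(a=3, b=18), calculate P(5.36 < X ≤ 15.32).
0.664000

We have X ~ Uniform(a=3, b=18).

To find P(5.36 < X ≤ 15.32), we use:
P(5.36 < X ≤ 15.32) = P(X ≤ 15.32) - P(X ≤ 5.36)
                 = F(15.32) - F(5.36)
                 = 0.821333 - 0.157333
                 = 0.664000

So there's approximately a 66.4% chance that X falls in this range.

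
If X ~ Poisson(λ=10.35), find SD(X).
3.2171

We have X ~ Poisson(λ=10.35).

For a Poisson distribution with λ=10.35:
σ = √Var(X) = 3.2171

The standard deviation is the square root of the variance.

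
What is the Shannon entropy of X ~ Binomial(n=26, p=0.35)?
2.3062 nats

We have X ~ Binomial(n=26, p=0.35).

The Shannon entropy measures the uncertainty or information content of the distribution.

For a Binomial distribution with n=26, p=0.35:
H(X) = 2.3062 nats

(In bits, this would be 3.3271 bits.)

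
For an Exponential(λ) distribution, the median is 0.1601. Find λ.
λ = 4.3295

For X ~ Exponential(λ), the CDF is F(x) = 1 - e^(-λx).
The median m satisfies F(m) = 0.5:
1 - e^(-λm) = 0.5
e^(-λm) = 0.5
λm = ln(2)
m = ln(2) / λ

Given m = 0.1601:
λ = ln(2) / 0.1601 = 0.693147 / 0.1601 = 4.3295

Verification: ln(2) / 4.3295 = 0.1601 ✓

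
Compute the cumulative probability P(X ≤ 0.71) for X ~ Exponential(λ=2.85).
0.867808

We have X ~ Exponential(λ=2.85).

The CDF gives us P(X ≤ k).

Using the CDF:
P(X ≤ 0.71) = 0.867808

This means there's approximately a 86.8% chance that X is at most 0.71.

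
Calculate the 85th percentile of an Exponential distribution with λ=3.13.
0.6061

We have X ~ Exponential(λ=3.13).

We want to find x such that P(X ≤ x) = 0.85.

This is the 85th percentile, which means 85% of values fall below this point.

Using the inverse CDF (quantile function):
x = F⁻¹(0.85) = 0.6061

Verification: P(X ≤ 0.6061) = 0.85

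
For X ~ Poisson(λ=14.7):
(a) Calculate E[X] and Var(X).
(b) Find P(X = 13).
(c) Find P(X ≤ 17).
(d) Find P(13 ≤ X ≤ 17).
(a) E[X] = 14.7000, Var(X) = 14.7000
(b) P(X = 13) = 0.099247
(c) P(X ≤ 17) = 0.773750
(d) P(13 ≤ X ≤ 17) = 0.480541

We have X ~ Poisson(λ=14.7).

(a) Moments:
E[X] = 14.7000
Var(X) = 14.7000
σ = √Var(X) = 3.8341

(b) Point probability using PMF:
P(X = 13) = 0.099247

(c) Cumulative probability using CDF:
P(X ≤ 17) = F(17) = 0.773750

(d) Range probability:
P(13 ≤ X ≤ 17) = P(X ≤ 17) - P(X ≤ 12)
                   = F(17) - F(12)
                   = 0.773750 - 0.293209
                   = 0.480541

This means approximately 48.1% of outcomes fall in the interval [13, 17].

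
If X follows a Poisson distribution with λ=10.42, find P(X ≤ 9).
0.406603

We have X ~ Poisson(λ=10.42).

The CDF gives us P(X ≤ k).

Using the CDF:
P(X ≤ 9) = 0.406603

This means there's approximately a 40.7% chance that X is at most 9.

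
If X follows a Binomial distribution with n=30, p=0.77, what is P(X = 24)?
0.165869

We have X ~ Binomial(n=30, p=0.77).

For a Binomial distribution, the PMF gives us the probability of each outcome.

Using the PMF formula:
P(X = 24) = 0.165869

Rounded to 4 decimal places: 0.1659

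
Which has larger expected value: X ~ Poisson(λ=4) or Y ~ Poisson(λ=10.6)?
Y has larger mean (10.6000 > 4.0000)

Compute the expected value for each distribution:

X ~ Poisson(λ=4):
E[X] = 4.0000

Y ~ Poisson(λ=10.6):
E[Y] = 10.6000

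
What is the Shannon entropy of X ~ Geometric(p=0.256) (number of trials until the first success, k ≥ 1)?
2.2220 nats

We have X ~ Geometric(p=0.256) (number of trials until the first success, k ≥ 1).

The Shannon entropy measures the uncertainty or information content of the distribution.

For a Geometric distribution with p=0.256 (number of trials until the first success, k ≥ 1):
H(X) = 2.2220 nats

(In bits, this would be 3.2057 bits.)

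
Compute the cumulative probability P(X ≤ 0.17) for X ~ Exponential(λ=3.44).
0.442783

We have X ~ Exponential(λ=3.44).

The CDF gives us P(X ≤ k).

Using the CDF:
P(X ≤ 0.17) = 0.442783

This means there's approximately a 44.3% chance that X is at most 0.17.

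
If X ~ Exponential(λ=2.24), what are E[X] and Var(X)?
E[X] = 0.4464, Var(X) = 0.1993

We have X ~ Exponential(λ=2.24).

For an Exponential distribution with λ=2.24:

Expected value:
E[X] = 0.4464

Variance:
Var(X) = 0.1993

Standard deviation:
σ = √Var(X) = 0.4464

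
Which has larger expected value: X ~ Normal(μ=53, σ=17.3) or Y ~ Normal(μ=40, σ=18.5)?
X has larger mean (53.0000 > 40.0000)

Compute the expected value for each distribution:

X ~ Normal(μ=53, σ=17.3):
E[X] = 53.0000

Y ~ Normal(μ=40, σ=18.5):
E[Y] = 40.0000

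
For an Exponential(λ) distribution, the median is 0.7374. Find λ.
λ = 0.9400

For X ~ Exponential(λ), the CDF is F(x) = 1 - e^(-λx).
The median m satisfies F(m) = 0.5:
1 - e^(-λm) = 0.5
e^(-λm) = 0.5
λm = ln(2)
m = ln(2) / λ

Given m = 0.7374:
λ = ln(2) / 0.7374 = 0.693147 / 0.7374 = 0.9400

Verification: ln(2) / 0.9400 = 0.7374 ✓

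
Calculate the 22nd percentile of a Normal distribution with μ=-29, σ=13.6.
-39.5018

We have X ~ Normal(μ=-29, σ=13.6).

We want to find x such that P(X ≤ x) = 0.22.

This is the 22nd percentile, which means 22% of values fall below this point.

Using the inverse CDF (quantile function):
x = F⁻¹(0.22) = -39.5018

Verification: P(X ≤ -39.5018) = 0.22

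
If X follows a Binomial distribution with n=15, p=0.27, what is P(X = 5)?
0.185184

We have X ~ Binomial(n=15, p=0.27).

For a Binomial distribution, the PMF gives us the probability of each outcome.

Using the PMF formula:
P(X = 5) = 0.185184

Rounded to 4 decimal places: 0.1852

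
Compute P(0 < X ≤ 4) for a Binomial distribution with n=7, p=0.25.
0.853638

We have X ~ Binomial(n=7, p=0.25).

To find P(0 < X ≤ 4), we use:
P(0 < X ≤ 4) = P(X ≤ 4) - P(X ≤ 0)
                 = F(4) - F(0)
                 = 0.987122 - 0.133484
                 = 0.853638

So there's approximately a 85.4% chance that X falls in this range.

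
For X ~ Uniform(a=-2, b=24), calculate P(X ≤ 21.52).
0.904615

We have X ~ Uniform(a=-2, b=24).

The CDF gives us P(X ≤ k).

Using the CDF:
P(X ≤ 21.52) = 0.904615

This means there's approximately a 90.5% chance that X is at most 21.52.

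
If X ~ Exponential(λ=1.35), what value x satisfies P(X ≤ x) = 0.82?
1.2702

We have X ~ Exponential(λ=1.35).

We want to find x such that P(X ≤ x) = 0.82.

This is the 82nd percentile, which means 82% of values fall below this point.

Using the inverse CDF (quantile function):
x = F⁻¹(0.82) = 1.2702

Verification: P(X ≤ 1.2702) = 0.82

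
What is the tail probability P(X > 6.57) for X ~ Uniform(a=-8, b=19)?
0.460370

We have X ~ Uniform(a=-8, b=19).

P(X > 6.57) = 1 - P(X ≤ 6.57)
                = 1 - F(6.57)
                = 1 - 0.539630
                = 0.460370

So there's approximately a 46.0% chance that X exceeds 6.57.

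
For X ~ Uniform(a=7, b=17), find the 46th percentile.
11.6000

We have X ~ Uniform(a=7, b=17).

We want to find x such that P(X ≤ x) = 0.46.

This is the 46th percentile, which means 46% of values fall below this point.

Using the inverse CDF (quantile function):
x = F⁻¹(0.46) = 11.6000

Verification: P(X ≤ 11.6000) = 0.46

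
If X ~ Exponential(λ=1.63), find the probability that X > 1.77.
0.055849

We have X ~ Exponential(λ=1.63).

P(X > 1.77) = 1 - P(X ≤ 1.77)
                = 1 - F(1.77)
                = 1 - 0.944151
                = 0.055849

So there's approximately a 5.6% chance that X exceeds 1.77.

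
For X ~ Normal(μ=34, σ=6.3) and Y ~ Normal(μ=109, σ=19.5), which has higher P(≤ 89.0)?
X has higher probability (P(X ≤ 89.0) = 1.0000 > P(Y ≤ 89.0) = 0.1525)

Compute P(≤ 89.0) for each distribution:

X ~ Normal(μ=34, σ=6.3):
P(X ≤ 89.0) = 1.0000

Y ~ Normal(μ=109, σ=19.5):
P(Y ≤ 89.0) = 0.1525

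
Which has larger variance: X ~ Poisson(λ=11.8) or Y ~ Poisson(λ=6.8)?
X has larger variance (11.8000 > 6.8000)

Compute the variance for each distribution:

X ~ Poisson(λ=11.8):
Var(X) = 11.8000

Y ~ Poisson(λ=6.8):
Var(Y) = 6.8000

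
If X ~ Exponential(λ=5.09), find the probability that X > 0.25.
0.280130

We have X ~ Exponential(λ=5.09).

P(X > 0.25) = 1 - P(X ≤ 0.25)
                = 1 - F(0.25)
                = 1 - 0.719870
                = 0.280130

So there's approximately a 28.0% chance that X exceeds 0.25.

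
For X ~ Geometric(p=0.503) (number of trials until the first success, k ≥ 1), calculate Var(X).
1.9644

We have X ~ Geometric(p=0.503) (number of trials until the first success, k ≥ 1).

For a Geometric distribution with p=0.503 (number of trials until the first success, k ≥ 1):
Var(X) = 1.9644

The variance measures the spread of the distribution around the mean.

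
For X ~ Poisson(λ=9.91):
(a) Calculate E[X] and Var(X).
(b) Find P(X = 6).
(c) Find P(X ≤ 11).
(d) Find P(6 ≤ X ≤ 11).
(a) E[X] = 9.9100, Var(X) = 9.9100
(b) P(X = 6) = 0.065351
(c) P(X ≤ 11) = 0.706965
(d) P(6 ≤ X ≤ 11) = 0.636396

We have X ~ Poisson(λ=9.91).

(a) Moments:
E[X] = 9.9100
Var(X) = 9.9100
σ = √Var(X) = 3.1480

(b) Point probability using PMF:
P(X = 6) = 0.065351

(c) Cumulative probability using CDF:
P(X ≤ 11) = F(11) = 0.706965

(d) Range probability:
P(6 ≤ X ≤ 11) = P(X ≤ 11) - P(X ≤ 5)
                   = F(11) - F(5)
                   = 0.706965 - 0.070568
                   = 0.636396

This means approximately 63.6% of outcomes fall in the interval [6, 11].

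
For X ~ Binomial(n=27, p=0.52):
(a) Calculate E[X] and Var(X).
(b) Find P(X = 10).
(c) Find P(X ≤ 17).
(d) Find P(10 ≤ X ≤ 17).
(a) E[X] = 14.0400, Var(X) = 6.7392
(b) P(X = 10) = 0.046482
(c) P(X ≤ 17) = 0.909550
(d) P(10 ≤ X ≤ 17) = 0.869889

We have X ~ Binomial(n=27, p=0.52).

(a) Moments:
E[X] = 14.0400
Var(X) = 6.7392
σ = √Var(X) = 2.5960

(b) Point probability using PMF:
P(X = 10) = 0.046482

(c) Cumulative probability using CDF:
P(X ≤ 17) = F(17) = 0.909550

(d) Range probability:
P(10 ≤ X ≤ 17) = P(X ≤ 17) - P(X ≤ 9)
                   = F(17) - F(9)
                   = 0.909550 - 0.039660
                   = 0.869889

This means approximately 87.0% of outcomes fall in the interval [10, 17].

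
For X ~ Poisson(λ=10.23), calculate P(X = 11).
0.116050

We have X ~ Poisson(λ=10.23).

For a Poisson distribution, the PMF gives us the probability of each outcome.

Using the PMF formula:
P(X = 11) = 0.116050

Rounded to 4 decimal places: 0.1160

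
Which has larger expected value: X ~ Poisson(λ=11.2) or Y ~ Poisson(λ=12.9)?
Y has larger mean (12.9000 > 11.2000)

Compute the expected value for each distribution:

X ~ Poisson(λ=11.2):
E[X] = 11.2000

Y ~ Poisson(λ=12.9):
E[Y] = 12.9000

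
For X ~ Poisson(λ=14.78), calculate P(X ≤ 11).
0.199765

We have X ~ Poisson(λ=14.78).

The CDF gives us P(X ≤ k).

Using the CDF:
P(X ≤ 11) = 0.199765

This means there's approximately a 20.0% chance that X is at most 11.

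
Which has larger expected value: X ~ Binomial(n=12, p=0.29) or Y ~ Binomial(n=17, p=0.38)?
Y has larger mean (6.4600 > 3.4800)

Compute the expected value for each distribution:

X ~ Binomial(n=12, p=0.29):
E[X] = 3.4800

Y ~ Binomial(n=17, p=0.38):
E[Y] = 6.4600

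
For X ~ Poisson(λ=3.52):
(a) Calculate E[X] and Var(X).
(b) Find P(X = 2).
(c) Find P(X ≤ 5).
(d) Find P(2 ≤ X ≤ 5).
(a) E[X] = 3.5200, Var(X) = 3.5200
(b) P(X = 2) = 0.183374
(c) P(X ≤ 5) = 0.854959
(d) P(2 ≤ X ≤ 5) = 0.721169

We have X ~ Poisson(λ=3.52).

(a) Moments:
E[X] = 3.5200
Var(X) = 3.5200
σ = √Var(X) = 1.8762

(b) Point probability using PMF:
P(X = 2) = 0.183374

(c) Cumulative probability using CDF:
P(X ≤ 5) = F(5) = 0.854959

(d) Range probability:
P(2 ≤ X ≤ 5) = P(X ≤ 5) - P(X ≤ 1)
                   = F(5) - F(1)
                   = 0.854959 - 0.133789
                   = 0.721169

This means approximately 72.1% of outcomes fall in the interval [2, 5].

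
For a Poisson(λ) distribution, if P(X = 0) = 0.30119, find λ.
λ = 1.2000

For a Poisson(λ) distribution, the PMF at 0 is:
P(X = 0) = λ^0 e^(-λ) / 0! = e^(-λ)

Given P(X = 0) = 0.30119:
e^(-λ) = 0.30119
-λ = ln(0.30119)
λ = -ln(0.30119) = 1.2000

Verification: e^(-1.2000) = 0.30119 ✓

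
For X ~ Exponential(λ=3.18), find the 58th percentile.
0.2728

We have X ~ Exponential(λ=3.18).

We want to find x such that P(X ≤ x) = 0.58.

This is the 58th percentile, which means 58% of values fall below this point.

Using the inverse CDF (quantile function):
x = F⁻¹(0.58) = 0.2728

Verification: P(X ≤ 0.2728) = 0.58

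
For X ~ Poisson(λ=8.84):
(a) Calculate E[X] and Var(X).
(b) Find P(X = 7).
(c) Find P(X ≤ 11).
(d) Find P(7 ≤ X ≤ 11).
(a) E[X] = 8.8400, Var(X) = 8.8400
(b) P(X = 7) = 0.121219
(c) P(X ≤ 11) = 0.818250
(d) P(7 ≤ X ≤ 11) = 0.596504

We have X ~ Poisson(λ=8.84).

(a) Moments:
E[X] = 8.8400
Var(X) = 8.8400
σ = √Var(X) = 2.9732

(b) Point probability using PMF:
P(X = 7) = 0.121219

(c) Cumulative probability using CDF:
P(X ≤ 11) = F(11) = 0.818250

(d) Range probability:
P(7 ≤ X ≤ 11) = P(X ≤ 11) - P(X ≤ 6)
                   = F(11) - F(6)
                   = 0.818250 - 0.221746
                   = 0.596504

This means approximately 59.7% of outcomes fall in the interval [7, 11].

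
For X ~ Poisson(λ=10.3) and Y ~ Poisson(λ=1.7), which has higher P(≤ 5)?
Y has higher probability (P(Y ≤ 5) = 0.9920 > P(X ≤ 5) = 0.0566)

Compute P(≤ 5) for each distribution:

X ~ Poisson(λ=10.3):
P(X ≤ 5) = 0.0566

Y ~ Poisson(λ=1.7):
P(Y ≤ 5) = 0.9920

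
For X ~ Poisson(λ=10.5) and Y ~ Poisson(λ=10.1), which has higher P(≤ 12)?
Y has higher probability (P(Y ≤ 12) = 0.7820 > P(X ≤ 12) = 0.7420)

Compute P(≤ 12) for each distribution:

X ~ Poisson(λ=10.5):
P(X ≤ 12) = 0.7420

Y ~ Poisson(λ=10.1):
P(Y ≤ 12) = 0.7820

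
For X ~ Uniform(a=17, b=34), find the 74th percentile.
29.5800

We have X ~ Uniform(a=17, b=34).

We want to find x such that P(X ≤ x) = 0.74.

This is the 74th percentile, which means 74% of values fall below this point.

Using the inverse CDF (quantile function):
x = F⁻¹(0.74) = 29.5800

Verification: P(X ≤ 29.5800) = 0.74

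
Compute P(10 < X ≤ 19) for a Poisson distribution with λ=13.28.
0.720808

We have X ~ Poisson(λ=13.28).

To find P(10 < X ≤ 19), we use:
P(10 < X ≤ 19) = P(X ≤ 19) - P(X ≤ 10)
                 = F(19) - F(10)
                 = 0.949224 - 0.228416
                 = 0.720808

So there's approximately a 72.1% chance that X falls in this range.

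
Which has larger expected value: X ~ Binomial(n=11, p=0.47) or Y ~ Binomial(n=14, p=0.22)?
X has larger mean (5.1700 > 3.0800)

Compute the expected value for each distribution:

X ~ Binomial(n=11, p=0.47):
E[X] = 5.1700

Y ~ Binomial(n=14, p=0.22):
E[Y] = 3.0800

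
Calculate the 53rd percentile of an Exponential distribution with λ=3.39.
0.2227

We have X ~ Exponential(λ=3.39).

We want to find x such that P(X ≤ x) = 0.53.

This is the 53rd percentile, which means 53% of values fall below this point.

Using the inverse CDF (quantile function):
x = F⁻¹(0.53) = 0.2227

Verification: P(X ≤ 0.2227) = 0.53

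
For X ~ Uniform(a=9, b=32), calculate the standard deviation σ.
6.6395

We have X ~ Uniform(a=9, b=32).

For a Uniform distribution with a=9, b=32:
σ = √Var(X) = 6.6395

The standard deviation is the square root of the variance.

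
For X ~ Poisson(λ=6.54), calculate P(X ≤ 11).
0.964784

We have X ~ Poisson(λ=6.54).

The CDF gives us P(X ≤ k).

Using the CDF:
P(X ≤ 11) = 0.964784

This means there's approximately a 96.5% chance that X is at most 11.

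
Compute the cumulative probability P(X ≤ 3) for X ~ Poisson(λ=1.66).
0.912702

We have X ~ Poisson(λ=1.66).

The CDF gives us P(X ≤ k).

Using the CDF:
P(X ≤ 3) = 0.912702

This means there's approximately a 91.3% chance that X is at most 3.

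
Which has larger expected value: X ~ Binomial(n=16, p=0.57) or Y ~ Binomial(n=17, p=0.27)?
X has larger mean (9.1200 > 4.5900)

Compute the expected value for each distribution:

X ~ Binomial(n=16, p=0.57):
E[X] = 9.1200

Y ~ Binomial(n=17, p=0.27):
E[Y] = 4.5900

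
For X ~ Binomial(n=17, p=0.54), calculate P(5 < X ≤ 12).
0.913254

We have X ~ Binomial(n=17, p=0.54).

To find P(5 < X ≤ 12), we use:
P(5 < X ≤ 12) = P(X ≤ 12) - P(X ≤ 5)
                 = F(12) - F(5)
                 = 0.949534 - 0.036279
                 = 0.913254

So there's approximately a 91.3% chance that X falls in this range.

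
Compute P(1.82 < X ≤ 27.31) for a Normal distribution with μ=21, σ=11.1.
0.673141

We have X ~ Normal(μ=21, σ=11.1).

To find P(1.82 < X ≤ 27.31), we use:
P(1.82 < X ≤ 27.31) = P(X ≤ 27.31) - P(X ≤ 1.82)
                 = F(27.31) - F(1.82)
                 = 0.715142 - 0.042001
                 = 0.673141

So there's approximately a 67.3% chance that X falls in this range.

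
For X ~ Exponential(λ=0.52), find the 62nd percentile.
1.8607

We have X ~ Exponential(λ=0.52).

We want to find x such that P(X ≤ x) = 0.62.

This is the 62nd percentile, which means 62% of values fall below this point.

Using the inverse CDF (quantile function):
x = F⁻¹(0.62) = 1.8607

Verification: P(X ≤ 1.8607) = 0.62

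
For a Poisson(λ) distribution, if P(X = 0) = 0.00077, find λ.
λ = 7.1691

For a Poisson(λ) distribution, the PMF at 0 is:
P(X = 0) = λ^0 e^(-λ) / 0! = e^(-λ)

Given P(X = 0) = 0.00077:
e^(-λ) = 0.00077
-λ = ln(0.00077)
λ = -ln(0.00077) = 7.1691

Verification: e^(-7.1691) = 0.00077 ✓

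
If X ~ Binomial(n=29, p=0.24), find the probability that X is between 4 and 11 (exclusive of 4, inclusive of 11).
0.830470

We have X ~ Binomial(n=29, p=0.24).

To find P(4 < X ≤ 11), we use:
P(4 < X ≤ 11) = P(X ≤ 11) - P(X ≤ 4)
                 = F(11) - F(4)
                 = 0.970985 - 0.140516
                 = 0.830470

So there's approximately a 83.0% chance that X falls in this range.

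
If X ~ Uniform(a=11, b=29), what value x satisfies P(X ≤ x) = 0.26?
15.6800

We have X ~ Uniform(a=11, b=29).

We want to find x such that P(X ≤ x) = 0.26.

This is the 26th percentile, which means 26% of values fall below this point.

Using the inverse CDF (quantile function):
x = F⁻¹(0.26) = 15.6800

Verification: P(X ≤ 15.6800) = 0.26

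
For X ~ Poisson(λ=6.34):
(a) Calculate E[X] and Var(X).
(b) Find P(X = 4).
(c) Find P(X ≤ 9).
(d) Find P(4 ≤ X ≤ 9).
(a) E[X] = 6.3400, Var(X) = 6.3400
(b) P(X = 4) = 0.118773
(c) P(X ≤ 9) = 0.890688
(d) P(4 ≤ X ≤ 9) = 0.767343

We have X ~ Poisson(λ=6.34).

(a) Moments:
E[X] = 6.3400
Var(X) = 6.3400
σ = √Var(X) = 2.5179

(b) Point probability using PMF:
P(X = 4) = 0.118773

(c) Cumulative probability using CDF:
P(X ≤ 9) = F(9) = 0.890688

(d) Range probability:
P(4 ≤ X ≤ 9) = P(X ≤ 9) - P(X ≤ 3)
                   = F(9) - F(3)
                   = 0.890688 - 0.123344
                   = 0.767343

This means approximately 76.7% of outcomes fall in the interval [4, 9].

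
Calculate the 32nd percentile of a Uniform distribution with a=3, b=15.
6.8400

We have X ~ Uniform(a=3, b=15).

We want to find x such that P(X ≤ x) = 0.32.

This is the 32nd percentile, which means 32% of values fall below this point.

Using the inverse CDF (quantile function):
x = F⁻¹(0.32) = 6.8400

Verification: P(X ≤ 6.8400) = 0.32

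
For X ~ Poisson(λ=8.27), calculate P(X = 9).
0.127694

We have X ~ Poisson(λ=8.27).

For a Poisson distribution, the PMF gives us the probability of each outcome.

Using the PMF formula:
P(X = 9) = 0.127694

Rounded to 4 decimal places: 0.1277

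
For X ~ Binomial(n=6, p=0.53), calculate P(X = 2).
0.205605

We have X ~ Binomial(n=6, p=0.53).

For a Binomial distribution, the PMF gives us the probability of each outcome.

Using the PMF formula:
P(X = 2) = 0.205605

Rounded to 4 decimal places: 0.2056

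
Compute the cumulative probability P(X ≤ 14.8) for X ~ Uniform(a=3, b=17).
0.842857

We have X ~ Uniform(a=3, b=17).

The CDF gives us P(X ≤ k).

Using the CDF:
P(X ≤ 14.8) = 0.842857

This means there's approximately a 84.3% chance that X is at most 14.8.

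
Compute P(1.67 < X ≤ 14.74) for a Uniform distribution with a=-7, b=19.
0.502692

We have X ~ Uniform(a=-7, b=19).

To find P(1.67 < X ≤ 14.74), we use:
P(1.67 < X ≤ 14.74) = P(X ≤ 14.74) - P(X ≤ 1.67)
                 = F(14.74) - F(1.67)
                 = 0.836154 - 0.333462
                 = 0.502692

So there's approximately a 50.3% chance that X falls in this range.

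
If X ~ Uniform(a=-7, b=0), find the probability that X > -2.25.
0.321429

We have X ~ Uniform(a=-7, b=0).

P(X > -2.25) = 1 - P(X ≤ -2.25)
                = 1 - F(-2.25)
                = 1 - 0.678571
                = 0.321429

So there's approximately a 32.1% chance that X exceeds -2.25.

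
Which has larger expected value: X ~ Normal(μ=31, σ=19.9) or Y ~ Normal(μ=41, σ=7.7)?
Y has larger mean (41.0000 > 31.0000)

Compute the expected value for each distribution:

X ~ Normal(μ=31, σ=19.9):
E[X] = 31.0000

Y ~ Normal(μ=41, σ=7.7):
E[Y] = 41.0000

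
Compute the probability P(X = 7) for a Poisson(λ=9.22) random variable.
0.111299

We have X ~ Poisson(λ=9.22).

For a Poisson distribution, the PMF gives us the probability of each outcome.

Using the PMF formula:
P(X = 7) = 0.111299

Rounded to 4 decimal places: 0.1113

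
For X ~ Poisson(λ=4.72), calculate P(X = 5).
0.174044

We have X ~ Poisson(λ=4.72).

For a Poisson distribution, the PMF gives us the probability of each outcome.

Using the PMF formula:
P(X = 5) = 0.174044

Rounded to 4 decimal places: 0.1740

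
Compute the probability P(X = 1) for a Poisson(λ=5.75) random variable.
0.018301

We have X ~ Poisson(λ=5.75).

For a Poisson distribution, the PMF gives us the probability of each outcome.

Using the PMF formula:
P(X = 1) = 0.018301

Rounded to 4 decimal places: 0.0183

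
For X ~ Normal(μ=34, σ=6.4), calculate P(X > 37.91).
0.270620

We have X ~ Normal(μ=34, σ=6.4).

P(X > 37.91) = 1 - P(X ≤ 37.91)
                = 1 - F(37.91)
                = 1 - 0.729380
                = 0.270620

So there's approximately a 27.1% chance that X exceeds 37.91.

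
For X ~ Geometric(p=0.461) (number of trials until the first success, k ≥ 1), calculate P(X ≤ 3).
0.843409

We have X ~ Geometric(p=0.461) (number of trials until the first success, k ≥ 1).

The CDF gives us P(X ≤ k).

Using the CDF:
P(X ≤ 3) = 0.843409

This means there's approximately a 84.3% chance that X is at most 3.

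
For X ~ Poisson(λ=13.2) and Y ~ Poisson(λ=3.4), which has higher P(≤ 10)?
Y has higher probability (P(Y ≤ 10) = 0.9992 > P(X ≤ 10) = 0.2349)

Compute P(≤ 10) for each distribution:

X ~ Poisson(λ=13.2):
P(X ≤ 10) = 0.2349

Y ~ Poisson(λ=3.4):
P(Y ≤ 10) = 0.9992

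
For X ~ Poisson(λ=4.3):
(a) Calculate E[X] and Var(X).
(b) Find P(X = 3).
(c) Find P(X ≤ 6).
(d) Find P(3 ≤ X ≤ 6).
(a) E[X] = 4.3000, Var(X) = 4.3000
(b) P(X = 3) = 0.179799
(c) P(X ≤ 6) = 0.855790
(d) P(3 ≤ X ≤ 6) = 0.658435

We have X ~ Poisson(λ=4.3).

(a) Moments:
E[X] = 4.3000
Var(X) = 4.3000
σ = √Var(X) = 2.0736

(b) Point probability using PMF:
P(X = 3) = 0.179799

(c) Cumulative probability using CDF:
P(X ≤ 6) = F(6) = 0.855790

(d) Range probability:
P(3 ≤ X ≤ 6) = P(X ≤ 6) - P(X ≤ 2)
                   = F(6) - F(2)
                   = 0.855790 - 0.197355
                   = 0.658435

This means approximately 65.8% of outcomes fall in the interval [3, 6].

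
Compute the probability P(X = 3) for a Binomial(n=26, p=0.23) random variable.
0.077525

We have X ~ Binomial(n=26, p=0.23).

For a Binomial distribution, the PMF gives us the probability of each outcome.

Using the PMF formula:
P(X = 3) = 0.077525

Rounded to 4 decimal places: 0.0775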